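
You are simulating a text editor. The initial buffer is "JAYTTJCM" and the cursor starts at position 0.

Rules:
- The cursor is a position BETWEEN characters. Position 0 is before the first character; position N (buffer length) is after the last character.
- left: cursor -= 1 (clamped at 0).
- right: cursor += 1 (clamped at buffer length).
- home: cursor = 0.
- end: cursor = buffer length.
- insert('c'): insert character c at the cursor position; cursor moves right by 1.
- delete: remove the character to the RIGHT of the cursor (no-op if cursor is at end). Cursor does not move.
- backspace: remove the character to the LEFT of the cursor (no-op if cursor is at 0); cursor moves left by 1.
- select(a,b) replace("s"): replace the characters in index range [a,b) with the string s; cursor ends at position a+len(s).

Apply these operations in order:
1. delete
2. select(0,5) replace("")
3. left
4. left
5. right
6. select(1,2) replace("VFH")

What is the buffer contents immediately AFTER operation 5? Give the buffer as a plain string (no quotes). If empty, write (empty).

Answer: CM

Derivation:
After op 1 (delete): buf='AYTTJCM' cursor=0
After op 2 (select(0,5) replace("")): buf='CM' cursor=0
After op 3 (left): buf='CM' cursor=0
After op 4 (left): buf='CM' cursor=0
After op 5 (right): buf='CM' cursor=1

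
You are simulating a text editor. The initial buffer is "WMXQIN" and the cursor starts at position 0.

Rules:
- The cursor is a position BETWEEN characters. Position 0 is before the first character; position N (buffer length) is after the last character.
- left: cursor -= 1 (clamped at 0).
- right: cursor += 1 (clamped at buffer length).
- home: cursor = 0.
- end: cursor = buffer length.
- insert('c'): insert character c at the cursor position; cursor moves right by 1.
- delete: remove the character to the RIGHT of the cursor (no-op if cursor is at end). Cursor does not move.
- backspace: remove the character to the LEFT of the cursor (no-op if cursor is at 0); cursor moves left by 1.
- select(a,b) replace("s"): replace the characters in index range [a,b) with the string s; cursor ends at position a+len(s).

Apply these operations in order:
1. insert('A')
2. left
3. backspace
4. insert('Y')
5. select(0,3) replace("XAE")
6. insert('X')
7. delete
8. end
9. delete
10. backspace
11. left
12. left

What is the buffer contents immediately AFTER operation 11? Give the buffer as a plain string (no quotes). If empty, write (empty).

After op 1 (insert('A')): buf='AWMXQIN' cursor=1
After op 2 (left): buf='AWMXQIN' cursor=0
After op 3 (backspace): buf='AWMXQIN' cursor=0
After op 4 (insert('Y')): buf='YAWMXQIN' cursor=1
After op 5 (select(0,3) replace("XAE")): buf='XAEMXQIN' cursor=3
After op 6 (insert('X')): buf='XAEXMXQIN' cursor=4
After op 7 (delete): buf='XAEXXQIN' cursor=4
After op 8 (end): buf='XAEXXQIN' cursor=8
After op 9 (delete): buf='XAEXXQIN' cursor=8
After op 10 (backspace): buf='XAEXXQI' cursor=7
After op 11 (left): buf='XAEXXQI' cursor=6

Answer: XAEXXQI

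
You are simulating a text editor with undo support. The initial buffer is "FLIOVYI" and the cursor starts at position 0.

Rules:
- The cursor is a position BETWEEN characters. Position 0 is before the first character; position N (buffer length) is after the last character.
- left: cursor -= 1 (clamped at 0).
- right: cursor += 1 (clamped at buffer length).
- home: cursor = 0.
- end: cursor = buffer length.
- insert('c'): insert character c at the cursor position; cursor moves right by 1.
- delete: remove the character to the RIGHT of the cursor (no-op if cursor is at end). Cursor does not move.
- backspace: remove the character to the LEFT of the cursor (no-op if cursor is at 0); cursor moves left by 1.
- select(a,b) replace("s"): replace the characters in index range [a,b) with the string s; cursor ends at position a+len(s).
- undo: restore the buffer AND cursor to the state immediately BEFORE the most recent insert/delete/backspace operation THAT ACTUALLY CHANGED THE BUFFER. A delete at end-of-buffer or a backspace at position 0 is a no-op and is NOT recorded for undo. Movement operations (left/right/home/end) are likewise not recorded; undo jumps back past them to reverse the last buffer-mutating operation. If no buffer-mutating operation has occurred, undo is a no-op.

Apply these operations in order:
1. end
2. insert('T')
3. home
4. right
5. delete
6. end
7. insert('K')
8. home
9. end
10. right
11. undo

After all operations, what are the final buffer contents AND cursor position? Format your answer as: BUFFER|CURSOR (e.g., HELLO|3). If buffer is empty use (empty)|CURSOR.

Answer: FIOVYIT|7

Derivation:
After op 1 (end): buf='FLIOVYI' cursor=7
After op 2 (insert('T')): buf='FLIOVYIT' cursor=8
After op 3 (home): buf='FLIOVYIT' cursor=0
After op 4 (right): buf='FLIOVYIT' cursor=1
After op 5 (delete): buf='FIOVYIT' cursor=1
After op 6 (end): buf='FIOVYIT' cursor=7
After op 7 (insert('K')): buf='FIOVYITK' cursor=8
After op 8 (home): buf='FIOVYITK' cursor=0
After op 9 (end): buf='FIOVYITK' cursor=8
After op 10 (right): buf='FIOVYITK' cursor=8
After op 11 (undo): buf='FIOVYIT' cursor=7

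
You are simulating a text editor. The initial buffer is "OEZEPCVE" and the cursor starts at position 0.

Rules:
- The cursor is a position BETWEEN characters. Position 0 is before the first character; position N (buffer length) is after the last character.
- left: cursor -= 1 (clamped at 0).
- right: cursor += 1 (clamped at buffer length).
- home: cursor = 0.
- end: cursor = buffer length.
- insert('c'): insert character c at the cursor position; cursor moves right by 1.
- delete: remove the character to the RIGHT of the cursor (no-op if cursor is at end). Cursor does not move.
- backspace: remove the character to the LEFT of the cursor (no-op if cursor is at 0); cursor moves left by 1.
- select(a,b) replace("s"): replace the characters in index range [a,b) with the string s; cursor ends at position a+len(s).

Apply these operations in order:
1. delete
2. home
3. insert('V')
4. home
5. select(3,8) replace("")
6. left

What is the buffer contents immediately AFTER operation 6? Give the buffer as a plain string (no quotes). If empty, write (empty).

After op 1 (delete): buf='EZEPCVE' cursor=0
After op 2 (home): buf='EZEPCVE' cursor=0
After op 3 (insert('V')): buf='VEZEPCVE' cursor=1
After op 4 (home): buf='VEZEPCVE' cursor=0
After op 5 (select(3,8) replace("")): buf='VEZ' cursor=3
After op 6 (left): buf='VEZ' cursor=2

Answer: VEZ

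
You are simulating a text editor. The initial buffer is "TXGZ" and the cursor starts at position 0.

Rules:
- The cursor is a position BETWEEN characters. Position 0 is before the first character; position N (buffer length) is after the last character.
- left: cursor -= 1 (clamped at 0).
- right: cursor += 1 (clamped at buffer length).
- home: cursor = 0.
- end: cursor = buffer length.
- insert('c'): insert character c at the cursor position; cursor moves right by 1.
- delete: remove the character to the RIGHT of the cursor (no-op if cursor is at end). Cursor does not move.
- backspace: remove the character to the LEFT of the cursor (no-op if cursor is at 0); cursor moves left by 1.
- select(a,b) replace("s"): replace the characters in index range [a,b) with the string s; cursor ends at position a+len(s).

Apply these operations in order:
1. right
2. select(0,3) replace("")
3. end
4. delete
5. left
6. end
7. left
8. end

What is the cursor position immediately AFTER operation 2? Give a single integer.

Answer: 0

Derivation:
After op 1 (right): buf='TXGZ' cursor=1
After op 2 (select(0,3) replace("")): buf='Z' cursor=0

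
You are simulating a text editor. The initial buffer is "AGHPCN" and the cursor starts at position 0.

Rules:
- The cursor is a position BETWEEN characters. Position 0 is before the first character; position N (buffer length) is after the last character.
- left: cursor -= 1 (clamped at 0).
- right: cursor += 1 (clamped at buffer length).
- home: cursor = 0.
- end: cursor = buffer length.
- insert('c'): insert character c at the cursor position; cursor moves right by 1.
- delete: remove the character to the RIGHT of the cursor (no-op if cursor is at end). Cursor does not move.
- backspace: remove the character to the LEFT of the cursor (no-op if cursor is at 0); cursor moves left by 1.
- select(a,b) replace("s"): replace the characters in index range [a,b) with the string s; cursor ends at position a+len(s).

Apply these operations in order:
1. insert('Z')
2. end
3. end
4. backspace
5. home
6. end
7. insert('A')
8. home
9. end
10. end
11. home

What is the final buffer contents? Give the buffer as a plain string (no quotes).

Answer: ZAGHPCA

Derivation:
After op 1 (insert('Z')): buf='ZAGHPCN' cursor=1
After op 2 (end): buf='ZAGHPCN' cursor=7
After op 3 (end): buf='ZAGHPCN' cursor=7
After op 4 (backspace): buf='ZAGHPC' cursor=6
After op 5 (home): buf='ZAGHPC' cursor=0
After op 6 (end): buf='ZAGHPC' cursor=6
After op 7 (insert('A')): buf='ZAGHPCA' cursor=7
After op 8 (home): buf='ZAGHPCA' cursor=0
After op 9 (end): buf='ZAGHPCA' cursor=7
After op 10 (end): buf='ZAGHPCA' cursor=7
After op 11 (home): buf='ZAGHPCA' cursor=0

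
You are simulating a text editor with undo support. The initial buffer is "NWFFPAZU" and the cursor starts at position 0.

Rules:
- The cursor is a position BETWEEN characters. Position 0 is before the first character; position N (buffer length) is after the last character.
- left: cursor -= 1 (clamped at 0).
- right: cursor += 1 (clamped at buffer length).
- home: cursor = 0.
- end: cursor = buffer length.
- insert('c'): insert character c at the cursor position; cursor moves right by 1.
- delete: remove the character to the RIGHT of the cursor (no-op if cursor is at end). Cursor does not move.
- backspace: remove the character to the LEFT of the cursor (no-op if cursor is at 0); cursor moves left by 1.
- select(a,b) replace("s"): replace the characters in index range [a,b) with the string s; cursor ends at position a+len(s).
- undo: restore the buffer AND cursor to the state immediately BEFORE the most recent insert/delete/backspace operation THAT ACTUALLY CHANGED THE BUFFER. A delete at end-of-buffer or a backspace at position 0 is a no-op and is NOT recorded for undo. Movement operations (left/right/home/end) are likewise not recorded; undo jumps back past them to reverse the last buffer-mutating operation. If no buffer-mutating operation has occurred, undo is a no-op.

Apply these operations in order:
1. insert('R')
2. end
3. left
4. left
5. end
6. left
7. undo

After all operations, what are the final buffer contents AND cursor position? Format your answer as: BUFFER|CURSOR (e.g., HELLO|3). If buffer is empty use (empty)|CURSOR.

Answer: NWFFPAZU|0

Derivation:
After op 1 (insert('R')): buf='RNWFFPAZU' cursor=1
After op 2 (end): buf='RNWFFPAZU' cursor=9
After op 3 (left): buf='RNWFFPAZU' cursor=8
After op 4 (left): buf='RNWFFPAZU' cursor=7
After op 5 (end): buf='RNWFFPAZU' cursor=9
After op 6 (left): buf='RNWFFPAZU' cursor=8
After op 7 (undo): buf='NWFFPAZU' cursor=0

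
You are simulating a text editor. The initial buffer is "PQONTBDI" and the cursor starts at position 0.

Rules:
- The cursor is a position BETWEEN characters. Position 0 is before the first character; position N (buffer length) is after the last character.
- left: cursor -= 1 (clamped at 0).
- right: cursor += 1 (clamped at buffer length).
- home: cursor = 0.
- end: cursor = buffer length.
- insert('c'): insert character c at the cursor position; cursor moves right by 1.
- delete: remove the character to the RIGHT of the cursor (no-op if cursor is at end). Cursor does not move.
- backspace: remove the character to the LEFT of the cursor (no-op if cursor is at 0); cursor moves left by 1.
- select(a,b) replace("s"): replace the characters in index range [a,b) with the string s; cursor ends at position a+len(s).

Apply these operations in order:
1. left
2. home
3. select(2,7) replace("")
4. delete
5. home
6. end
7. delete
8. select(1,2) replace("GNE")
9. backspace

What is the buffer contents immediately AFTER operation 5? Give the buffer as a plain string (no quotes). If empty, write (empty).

After op 1 (left): buf='PQONTBDI' cursor=0
After op 2 (home): buf='PQONTBDI' cursor=0
After op 3 (select(2,7) replace("")): buf='PQI' cursor=2
After op 4 (delete): buf='PQ' cursor=2
After op 5 (home): buf='PQ' cursor=0

Answer: PQ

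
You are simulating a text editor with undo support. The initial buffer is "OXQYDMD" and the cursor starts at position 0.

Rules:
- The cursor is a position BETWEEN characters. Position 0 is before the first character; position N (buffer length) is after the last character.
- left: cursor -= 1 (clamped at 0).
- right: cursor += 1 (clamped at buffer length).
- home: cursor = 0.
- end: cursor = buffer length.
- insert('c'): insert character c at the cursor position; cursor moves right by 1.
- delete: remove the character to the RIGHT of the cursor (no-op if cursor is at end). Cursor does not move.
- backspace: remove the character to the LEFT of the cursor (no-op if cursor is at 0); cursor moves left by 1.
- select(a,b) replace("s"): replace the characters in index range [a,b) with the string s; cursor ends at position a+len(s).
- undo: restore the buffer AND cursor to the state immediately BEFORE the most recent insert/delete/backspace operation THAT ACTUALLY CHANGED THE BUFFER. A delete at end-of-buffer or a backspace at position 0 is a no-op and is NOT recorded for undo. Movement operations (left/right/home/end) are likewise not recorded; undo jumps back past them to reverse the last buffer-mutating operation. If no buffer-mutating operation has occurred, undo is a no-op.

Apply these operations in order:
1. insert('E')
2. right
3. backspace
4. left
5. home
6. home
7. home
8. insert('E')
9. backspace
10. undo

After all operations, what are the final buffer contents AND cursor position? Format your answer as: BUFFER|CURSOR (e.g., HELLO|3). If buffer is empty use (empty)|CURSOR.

After op 1 (insert('E')): buf='EOXQYDMD' cursor=1
After op 2 (right): buf='EOXQYDMD' cursor=2
After op 3 (backspace): buf='EXQYDMD' cursor=1
After op 4 (left): buf='EXQYDMD' cursor=0
After op 5 (home): buf='EXQYDMD' cursor=0
After op 6 (home): buf='EXQYDMD' cursor=0
After op 7 (home): buf='EXQYDMD' cursor=0
After op 8 (insert('E')): buf='EEXQYDMD' cursor=1
After op 9 (backspace): buf='EXQYDMD' cursor=0
After op 10 (undo): buf='EEXQYDMD' cursor=1

Answer: EEXQYDMD|1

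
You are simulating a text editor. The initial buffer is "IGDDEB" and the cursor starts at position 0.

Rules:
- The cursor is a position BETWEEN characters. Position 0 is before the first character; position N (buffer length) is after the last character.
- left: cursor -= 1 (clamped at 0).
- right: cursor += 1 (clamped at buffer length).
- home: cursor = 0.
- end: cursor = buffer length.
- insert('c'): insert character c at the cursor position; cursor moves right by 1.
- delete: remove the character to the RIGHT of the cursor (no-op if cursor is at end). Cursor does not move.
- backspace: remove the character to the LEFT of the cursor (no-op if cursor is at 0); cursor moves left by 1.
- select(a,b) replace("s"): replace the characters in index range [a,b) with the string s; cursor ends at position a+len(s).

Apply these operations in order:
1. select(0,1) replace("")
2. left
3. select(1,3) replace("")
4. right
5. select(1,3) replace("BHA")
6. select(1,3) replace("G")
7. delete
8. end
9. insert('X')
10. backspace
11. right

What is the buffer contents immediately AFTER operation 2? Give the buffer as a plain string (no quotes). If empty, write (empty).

Answer: GDDEB

Derivation:
After op 1 (select(0,1) replace("")): buf='GDDEB' cursor=0
After op 2 (left): buf='GDDEB' cursor=0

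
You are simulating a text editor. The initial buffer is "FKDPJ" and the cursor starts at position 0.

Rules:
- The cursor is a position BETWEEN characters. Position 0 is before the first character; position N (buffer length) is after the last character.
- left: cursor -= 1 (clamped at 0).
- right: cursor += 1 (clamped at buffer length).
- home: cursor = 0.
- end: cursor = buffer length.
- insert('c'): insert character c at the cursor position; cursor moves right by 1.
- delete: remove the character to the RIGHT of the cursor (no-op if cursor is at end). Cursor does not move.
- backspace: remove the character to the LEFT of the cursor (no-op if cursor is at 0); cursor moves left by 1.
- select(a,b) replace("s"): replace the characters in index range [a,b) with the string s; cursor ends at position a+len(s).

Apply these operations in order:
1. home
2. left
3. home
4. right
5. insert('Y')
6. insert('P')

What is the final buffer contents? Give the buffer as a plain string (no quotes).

After op 1 (home): buf='FKDPJ' cursor=0
After op 2 (left): buf='FKDPJ' cursor=0
After op 3 (home): buf='FKDPJ' cursor=0
After op 4 (right): buf='FKDPJ' cursor=1
After op 5 (insert('Y')): buf='FYKDPJ' cursor=2
After op 6 (insert('P')): buf='FYPKDPJ' cursor=3

Answer: FYPKDPJ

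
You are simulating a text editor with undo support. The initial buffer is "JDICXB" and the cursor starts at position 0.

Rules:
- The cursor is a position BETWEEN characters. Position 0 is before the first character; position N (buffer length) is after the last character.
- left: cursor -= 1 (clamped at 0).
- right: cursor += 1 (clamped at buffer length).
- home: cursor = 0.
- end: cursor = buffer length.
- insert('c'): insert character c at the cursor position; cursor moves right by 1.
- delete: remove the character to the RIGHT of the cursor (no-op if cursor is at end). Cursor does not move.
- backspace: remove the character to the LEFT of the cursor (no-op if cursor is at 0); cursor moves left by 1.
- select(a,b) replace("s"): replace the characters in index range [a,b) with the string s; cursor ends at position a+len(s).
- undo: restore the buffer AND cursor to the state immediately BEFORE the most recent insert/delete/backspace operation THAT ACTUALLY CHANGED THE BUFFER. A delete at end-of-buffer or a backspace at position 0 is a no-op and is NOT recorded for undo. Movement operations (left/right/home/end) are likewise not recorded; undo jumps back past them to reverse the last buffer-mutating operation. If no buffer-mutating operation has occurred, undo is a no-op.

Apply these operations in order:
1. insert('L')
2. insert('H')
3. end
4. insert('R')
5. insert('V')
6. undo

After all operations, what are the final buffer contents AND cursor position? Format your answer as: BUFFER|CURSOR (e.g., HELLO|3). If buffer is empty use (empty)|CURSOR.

After op 1 (insert('L')): buf='LJDICXB' cursor=1
After op 2 (insert('H')): buf='LHJDICXB' cursor=2
After op 3 (end): buf='LHJDICXB' cursor=8
After op 4 (insert('R')): buf='LHJDICXBR' cursor=9
After op 5 (insert('V')): buf='LHJDICXBRV' cursor=10
After op 6 (undo): buf='LHJDICXBR' cursor=9

Answer: LHJDICXBR|9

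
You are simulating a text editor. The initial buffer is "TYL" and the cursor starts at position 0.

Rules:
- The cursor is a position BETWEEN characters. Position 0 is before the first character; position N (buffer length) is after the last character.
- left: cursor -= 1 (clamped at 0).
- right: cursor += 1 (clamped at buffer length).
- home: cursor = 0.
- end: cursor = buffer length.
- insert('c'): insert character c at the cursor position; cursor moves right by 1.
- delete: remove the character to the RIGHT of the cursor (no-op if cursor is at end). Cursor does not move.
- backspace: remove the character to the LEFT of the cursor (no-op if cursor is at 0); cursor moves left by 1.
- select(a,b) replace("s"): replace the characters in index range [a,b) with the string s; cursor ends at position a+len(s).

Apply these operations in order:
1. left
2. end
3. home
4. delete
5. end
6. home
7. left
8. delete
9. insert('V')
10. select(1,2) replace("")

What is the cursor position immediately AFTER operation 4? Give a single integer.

Answer: 0

Derivation:
After op 1 (left): buf='TYL' cursor=0
After op 2 (end): buf='TYL' cursor=3
After op 3 (home): buf='TYL' cursor=0
After op 4 (delete): buf='YL' cursor=0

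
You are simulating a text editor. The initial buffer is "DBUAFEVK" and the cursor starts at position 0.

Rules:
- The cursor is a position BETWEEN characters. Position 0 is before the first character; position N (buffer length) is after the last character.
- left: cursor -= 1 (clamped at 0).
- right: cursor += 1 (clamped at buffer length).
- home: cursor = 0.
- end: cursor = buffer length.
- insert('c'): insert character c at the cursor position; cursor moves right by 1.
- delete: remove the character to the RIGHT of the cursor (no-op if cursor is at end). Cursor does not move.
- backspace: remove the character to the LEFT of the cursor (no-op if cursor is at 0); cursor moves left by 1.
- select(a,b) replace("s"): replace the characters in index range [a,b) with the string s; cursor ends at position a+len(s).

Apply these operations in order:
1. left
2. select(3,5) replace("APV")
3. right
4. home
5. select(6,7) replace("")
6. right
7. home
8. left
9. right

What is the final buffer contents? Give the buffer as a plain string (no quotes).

After op 1 (left): buf='DBUAFEVK' cursor=0
After op 2 (select(3,5) replace("APV")): buf='DBUAPVEVK' cursor=6
After op 3 (right): buf='DBUAPVEVK' cursor=7
After op 4 (home): buf='DBUAPVEVK' cursor=0
After op 5 (select(6,7) replace("")): buf='DBUAPVVK' cursor=6
After op 6 (right): buf='DBUAPVVK' cursor=7
After op 7 (home): buf='DBUAPVVK' cursor=0
After op 8 (left): buf='DBUAPVVK' cursor=0
After op 9 (right): buf='DBUAPVVK' cursor=1

Answer: DBUAPVVK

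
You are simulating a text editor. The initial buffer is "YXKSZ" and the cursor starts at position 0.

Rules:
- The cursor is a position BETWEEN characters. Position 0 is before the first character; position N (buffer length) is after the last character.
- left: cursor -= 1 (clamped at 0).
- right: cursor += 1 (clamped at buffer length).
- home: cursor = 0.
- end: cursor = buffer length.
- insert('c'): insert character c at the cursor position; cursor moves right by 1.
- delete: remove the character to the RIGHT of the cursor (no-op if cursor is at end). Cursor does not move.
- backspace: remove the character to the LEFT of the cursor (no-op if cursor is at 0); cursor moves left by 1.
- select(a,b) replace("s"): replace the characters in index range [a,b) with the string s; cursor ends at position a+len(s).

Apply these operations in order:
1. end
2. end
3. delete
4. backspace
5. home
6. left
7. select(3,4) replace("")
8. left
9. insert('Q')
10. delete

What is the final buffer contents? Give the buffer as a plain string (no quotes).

Answer: YXQ

Derivation:
After op 1 (end): buf='YXKSZ' cursor=5
After op 2 (end): buf='YXKSZ' cursor=5
After op 3 (delete): buf='YXKSZ' cursor=5
After op 4 (backspace): buf='YXKS' cursor=4
After op 5 (home): buf='YXKS' cursor=0
After op 6 (left): buf='YXKS' cursor=0
After op 7 (select(3,4) replace("")): buf='YXK' cursor=3
After op 8 (left): buf='YXK' cursor=2
After op 9 (insert('Q')): buf='YXQK' cursor=3
After op 10 (delete): buf='YXQ' cursor=3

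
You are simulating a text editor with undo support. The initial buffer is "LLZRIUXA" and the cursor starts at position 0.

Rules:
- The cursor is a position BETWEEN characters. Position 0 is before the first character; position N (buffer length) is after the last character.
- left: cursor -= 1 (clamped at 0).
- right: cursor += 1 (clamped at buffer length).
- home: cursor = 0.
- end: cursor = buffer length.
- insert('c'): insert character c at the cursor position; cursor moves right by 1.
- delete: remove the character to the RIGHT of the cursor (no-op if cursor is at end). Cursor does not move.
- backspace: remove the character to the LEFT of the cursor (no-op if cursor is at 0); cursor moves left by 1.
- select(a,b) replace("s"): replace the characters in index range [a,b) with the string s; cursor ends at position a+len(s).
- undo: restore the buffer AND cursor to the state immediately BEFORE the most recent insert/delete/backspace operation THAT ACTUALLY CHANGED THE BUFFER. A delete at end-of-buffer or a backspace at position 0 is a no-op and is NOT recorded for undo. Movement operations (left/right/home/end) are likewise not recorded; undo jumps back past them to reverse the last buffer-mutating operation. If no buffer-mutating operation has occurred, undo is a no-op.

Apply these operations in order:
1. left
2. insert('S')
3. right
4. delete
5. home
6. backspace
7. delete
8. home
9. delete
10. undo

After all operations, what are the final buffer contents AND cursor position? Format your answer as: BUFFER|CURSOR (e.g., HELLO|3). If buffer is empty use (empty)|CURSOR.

Answer: LZRIUXA|0

Derivation:
After op 1 (left): buf='LLZRIUXA' cursor=0
After op 2 (insert('S')): buf='SLLZRIUXA' cursor=1
After op 3 (right): buf='SLLZRIUXA' cursor=2
After op 4 (delete): buf='SLZRIUXA' cursor=2
After op 5 (home): buf='SLZRIUXA' cursor=0
After op 6 (backspace): buf='SLZRIUXA' cursor=0
After op 7 (delete): buf='LZRIUXA' cursor=0
After op 8 (home): buf='LZRIUXA' cursor=0
After op 9 (delete): buf='ZRIUXA' cursor=0
After op 10 (undo): buf='LZRIUXA' cursor=0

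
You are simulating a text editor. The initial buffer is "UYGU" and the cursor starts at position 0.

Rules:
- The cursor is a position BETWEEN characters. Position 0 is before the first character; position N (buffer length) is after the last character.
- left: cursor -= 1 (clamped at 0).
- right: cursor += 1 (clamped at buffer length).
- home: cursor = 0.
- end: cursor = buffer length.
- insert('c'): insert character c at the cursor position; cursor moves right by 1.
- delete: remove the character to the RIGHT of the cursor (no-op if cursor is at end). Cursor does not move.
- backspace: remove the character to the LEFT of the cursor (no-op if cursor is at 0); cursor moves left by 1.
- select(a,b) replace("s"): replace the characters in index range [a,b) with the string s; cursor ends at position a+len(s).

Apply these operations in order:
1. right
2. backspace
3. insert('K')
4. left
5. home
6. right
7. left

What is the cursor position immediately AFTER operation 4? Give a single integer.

Answer: 0

Derivation:
After op 1 (right): buf='UYGU' cursor=1
After op 2 (backspace): buf='YGU' cursor=0
After op 3 (insert('K')): buf='KYGU' cursor=1
After op 4 (left): buf='KYGU' cursor=0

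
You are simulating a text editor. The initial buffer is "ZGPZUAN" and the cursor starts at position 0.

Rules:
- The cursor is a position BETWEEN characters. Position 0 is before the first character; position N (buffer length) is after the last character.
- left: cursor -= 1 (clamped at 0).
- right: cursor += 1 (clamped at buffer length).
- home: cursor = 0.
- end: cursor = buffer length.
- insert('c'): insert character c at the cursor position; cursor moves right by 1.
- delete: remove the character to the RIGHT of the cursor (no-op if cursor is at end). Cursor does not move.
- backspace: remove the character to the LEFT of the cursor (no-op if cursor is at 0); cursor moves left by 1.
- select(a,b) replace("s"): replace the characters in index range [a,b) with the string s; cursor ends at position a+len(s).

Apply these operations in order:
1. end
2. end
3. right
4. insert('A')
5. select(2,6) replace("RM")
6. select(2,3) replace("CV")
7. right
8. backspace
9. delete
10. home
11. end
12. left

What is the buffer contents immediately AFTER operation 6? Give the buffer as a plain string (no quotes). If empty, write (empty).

Answer: ZGCVMNA

Derivation:
After op 1 (end): buf='ZGPZUAN' cursor=7
After op 2 (end): buf='ZGPZUAN' cursor=7
After op 3 (right): buf='ZGPZUAN' cursor=7
After op 4 (insert('A')): buf='ZGPZUANA' cursor=8
After op 5 (select(2,6) replace("RM")): buf='ZGRMNA' cursor=4
After op 6 (select(2,3) replace("CV")): buf='ZGCVMNA' cursor=4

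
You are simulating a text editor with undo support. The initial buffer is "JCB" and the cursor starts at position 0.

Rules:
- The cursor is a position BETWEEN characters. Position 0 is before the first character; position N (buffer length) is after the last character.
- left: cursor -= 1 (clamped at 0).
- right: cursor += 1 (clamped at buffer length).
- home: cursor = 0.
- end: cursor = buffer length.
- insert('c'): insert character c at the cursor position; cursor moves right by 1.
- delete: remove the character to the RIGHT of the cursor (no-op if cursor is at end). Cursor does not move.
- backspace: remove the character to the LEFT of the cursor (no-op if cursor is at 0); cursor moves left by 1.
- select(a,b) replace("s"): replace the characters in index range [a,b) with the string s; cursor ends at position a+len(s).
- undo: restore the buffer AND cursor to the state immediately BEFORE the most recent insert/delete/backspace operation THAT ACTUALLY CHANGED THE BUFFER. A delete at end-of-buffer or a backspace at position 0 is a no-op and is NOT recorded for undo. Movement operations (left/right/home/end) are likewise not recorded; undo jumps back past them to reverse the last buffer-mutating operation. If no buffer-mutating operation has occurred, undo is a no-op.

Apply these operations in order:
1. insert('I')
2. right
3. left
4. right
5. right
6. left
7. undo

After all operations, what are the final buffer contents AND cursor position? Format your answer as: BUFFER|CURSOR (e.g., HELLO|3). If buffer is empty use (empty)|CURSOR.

After op 1 (insert('I')): buf='IJCB' cursor=1
After op 2 (right): buf='IJCB' cursor=2
After op 3 (left): buf='IJCB' cursor=1
After op 4 (right): buf='IJCB' cursor=2
After op 5 (right): buf='IJCB' cursor=3
After op 6 (left): buf='IJCB' cursor=2
After op 7 (undo): buf='JCB' cursor=0

Answer: JCB|0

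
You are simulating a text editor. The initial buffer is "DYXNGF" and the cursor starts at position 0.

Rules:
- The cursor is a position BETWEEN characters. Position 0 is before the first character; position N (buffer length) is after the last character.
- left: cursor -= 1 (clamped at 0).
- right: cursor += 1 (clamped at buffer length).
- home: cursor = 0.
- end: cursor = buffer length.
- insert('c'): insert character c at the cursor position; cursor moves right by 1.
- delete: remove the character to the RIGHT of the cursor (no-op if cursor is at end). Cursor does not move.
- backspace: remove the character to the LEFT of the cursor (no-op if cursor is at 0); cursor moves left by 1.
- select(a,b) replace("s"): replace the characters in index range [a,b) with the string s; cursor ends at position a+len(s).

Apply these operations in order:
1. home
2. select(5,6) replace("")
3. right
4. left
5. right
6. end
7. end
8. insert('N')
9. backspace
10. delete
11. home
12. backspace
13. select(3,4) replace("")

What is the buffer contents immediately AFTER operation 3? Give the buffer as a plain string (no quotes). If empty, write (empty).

Answer: DYXNG

Derivation:
After op 1 (home): buf='DYXNGF' cursor=0
After op 2 (select(5,6) replace("")): buf='DYXNG' cursor=5
After op 3 (right): buf='DYXNG' cursor=5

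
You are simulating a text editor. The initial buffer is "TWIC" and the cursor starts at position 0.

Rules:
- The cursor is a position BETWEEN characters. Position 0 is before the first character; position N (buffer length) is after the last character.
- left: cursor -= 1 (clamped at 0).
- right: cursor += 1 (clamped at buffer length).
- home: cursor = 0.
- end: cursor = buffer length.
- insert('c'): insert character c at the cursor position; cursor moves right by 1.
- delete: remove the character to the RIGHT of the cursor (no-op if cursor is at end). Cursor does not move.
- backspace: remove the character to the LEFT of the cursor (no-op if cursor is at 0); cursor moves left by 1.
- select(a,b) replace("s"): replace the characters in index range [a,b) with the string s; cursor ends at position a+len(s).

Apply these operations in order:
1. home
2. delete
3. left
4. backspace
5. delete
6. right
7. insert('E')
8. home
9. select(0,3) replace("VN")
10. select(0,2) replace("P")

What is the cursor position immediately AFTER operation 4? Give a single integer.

After op 1 (home): buf='TWIC' cursor=0
After op 2 (delete): buf='WIC' cursor=0
After op 3 (left): buf='WIC' cursor=0
After op 4 (backspace): buf='WIC' cursor=0

Answer: 0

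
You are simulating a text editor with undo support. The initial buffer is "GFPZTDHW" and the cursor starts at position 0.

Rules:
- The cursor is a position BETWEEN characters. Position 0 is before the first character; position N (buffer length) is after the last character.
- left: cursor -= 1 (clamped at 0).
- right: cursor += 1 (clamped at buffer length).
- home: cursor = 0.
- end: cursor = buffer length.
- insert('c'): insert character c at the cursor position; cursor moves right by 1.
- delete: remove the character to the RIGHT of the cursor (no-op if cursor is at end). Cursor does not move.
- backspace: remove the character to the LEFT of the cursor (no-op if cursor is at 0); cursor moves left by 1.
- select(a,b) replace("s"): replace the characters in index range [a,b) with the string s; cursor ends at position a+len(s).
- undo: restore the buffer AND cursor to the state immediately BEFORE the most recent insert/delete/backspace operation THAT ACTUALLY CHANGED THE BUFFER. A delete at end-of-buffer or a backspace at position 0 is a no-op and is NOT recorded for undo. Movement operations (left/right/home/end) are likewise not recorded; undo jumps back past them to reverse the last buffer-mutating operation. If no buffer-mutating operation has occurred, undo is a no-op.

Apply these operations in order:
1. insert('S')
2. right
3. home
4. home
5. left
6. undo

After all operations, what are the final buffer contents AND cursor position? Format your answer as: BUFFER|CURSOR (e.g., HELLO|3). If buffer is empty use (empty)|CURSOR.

After op 1 (insert('S')): buf='SGFPZTDHW' cursor=1
After op 2 (right): buf='SGFPZTDHW' cursor=2
After op 3 (home): buf='SGFPZTDHW' cursor=0
After op 4 (home): buf='SGFPZTDHW' cursor=0
After op 5 (left): buf='SGFPZTDHW' cursor=0
After op 6 (undo): buf='GFPZTDHW' cursor=0

Answer: GFPZTDHW|0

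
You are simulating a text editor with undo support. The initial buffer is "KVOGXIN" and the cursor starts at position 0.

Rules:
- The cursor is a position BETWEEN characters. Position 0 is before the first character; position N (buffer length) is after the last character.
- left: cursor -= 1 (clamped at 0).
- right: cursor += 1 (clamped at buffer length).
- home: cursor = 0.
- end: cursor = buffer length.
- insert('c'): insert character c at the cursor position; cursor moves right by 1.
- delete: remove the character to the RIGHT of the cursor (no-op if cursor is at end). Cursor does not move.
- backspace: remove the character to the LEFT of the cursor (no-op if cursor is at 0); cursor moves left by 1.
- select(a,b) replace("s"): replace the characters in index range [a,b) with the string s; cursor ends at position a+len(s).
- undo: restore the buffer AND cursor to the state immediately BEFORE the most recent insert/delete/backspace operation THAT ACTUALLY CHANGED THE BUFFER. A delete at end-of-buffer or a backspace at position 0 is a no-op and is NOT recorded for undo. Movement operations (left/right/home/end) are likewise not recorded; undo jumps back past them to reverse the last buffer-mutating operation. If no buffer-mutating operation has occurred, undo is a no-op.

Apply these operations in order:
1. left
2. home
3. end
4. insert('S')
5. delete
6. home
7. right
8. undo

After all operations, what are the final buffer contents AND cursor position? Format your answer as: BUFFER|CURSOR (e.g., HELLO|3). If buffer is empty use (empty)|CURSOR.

Answer: KVOGXIN|7

Derivation:
After op 1 (left): buf='KVOGXIN' cursor=0
After op 2 (home): buf='KVOGXIN' cursor=0
After op 3 (end): buf='KVOGXIN' cursor=7
After op 4 (insert('S')): buf='KVOGXINS' cursor=8
After op 5 (delete): buf='KVOGXINS' cursor=8
After op 6 (home): buf='KVOGXINS' cursor=0
After op 7 (right): buf='KVOGXINS' cursor=1
After op 8 (undo): buf='KVOGXIN' cursor=7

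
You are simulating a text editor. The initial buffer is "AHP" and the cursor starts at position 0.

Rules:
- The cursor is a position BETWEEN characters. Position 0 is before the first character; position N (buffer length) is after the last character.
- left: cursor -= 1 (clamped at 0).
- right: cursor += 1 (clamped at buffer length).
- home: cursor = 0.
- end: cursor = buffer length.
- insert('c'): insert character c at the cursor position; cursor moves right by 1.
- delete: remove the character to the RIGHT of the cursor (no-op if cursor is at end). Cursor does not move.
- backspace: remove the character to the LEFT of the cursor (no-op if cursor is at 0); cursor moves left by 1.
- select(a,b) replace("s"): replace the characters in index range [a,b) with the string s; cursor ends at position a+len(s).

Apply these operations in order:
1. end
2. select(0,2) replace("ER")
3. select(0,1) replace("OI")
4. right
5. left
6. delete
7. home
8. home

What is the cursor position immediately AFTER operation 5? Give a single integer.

Answer: 2

Derivation:
After op 1 (end): buf='AHP' cursor=3
After op 2 (select(0,2) replace("ER")): buf='ERP' cursor=2
After op 3 (select(0,1) replace("OI")): buf='OIRP' cursor=2
After op 4 (right): buf='OIRP' cursor=3
After op 5 (left): buf='OIRP' cursor=2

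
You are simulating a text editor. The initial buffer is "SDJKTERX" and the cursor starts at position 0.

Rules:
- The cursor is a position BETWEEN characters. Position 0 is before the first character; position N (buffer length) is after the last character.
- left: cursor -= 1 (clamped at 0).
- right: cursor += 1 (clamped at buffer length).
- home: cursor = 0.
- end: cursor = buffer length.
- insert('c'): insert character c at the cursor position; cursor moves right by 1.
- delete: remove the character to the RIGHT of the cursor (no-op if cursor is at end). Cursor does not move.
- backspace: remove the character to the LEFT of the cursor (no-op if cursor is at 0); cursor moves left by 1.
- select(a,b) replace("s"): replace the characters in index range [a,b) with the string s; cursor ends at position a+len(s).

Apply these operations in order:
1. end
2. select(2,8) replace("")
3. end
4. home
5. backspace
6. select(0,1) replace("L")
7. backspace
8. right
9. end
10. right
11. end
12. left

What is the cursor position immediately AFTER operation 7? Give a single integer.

Answer: 0

Derivation:
After op 1 (end): buf='SDJKTERX' cursor=8
After op 2 (select(2,8) replace("")): buf='SD' cursor=2
After op 3 (end): buf='SD' cursor=2
After op 4 (home): buf='SD' cursor=0
After op 5 (backspace): buf='SD' cursor=0
After op 6 (select(0,1) replace("L")): buf='LD' cursor=1
After op 7 (backspace): buf='D' cursor=0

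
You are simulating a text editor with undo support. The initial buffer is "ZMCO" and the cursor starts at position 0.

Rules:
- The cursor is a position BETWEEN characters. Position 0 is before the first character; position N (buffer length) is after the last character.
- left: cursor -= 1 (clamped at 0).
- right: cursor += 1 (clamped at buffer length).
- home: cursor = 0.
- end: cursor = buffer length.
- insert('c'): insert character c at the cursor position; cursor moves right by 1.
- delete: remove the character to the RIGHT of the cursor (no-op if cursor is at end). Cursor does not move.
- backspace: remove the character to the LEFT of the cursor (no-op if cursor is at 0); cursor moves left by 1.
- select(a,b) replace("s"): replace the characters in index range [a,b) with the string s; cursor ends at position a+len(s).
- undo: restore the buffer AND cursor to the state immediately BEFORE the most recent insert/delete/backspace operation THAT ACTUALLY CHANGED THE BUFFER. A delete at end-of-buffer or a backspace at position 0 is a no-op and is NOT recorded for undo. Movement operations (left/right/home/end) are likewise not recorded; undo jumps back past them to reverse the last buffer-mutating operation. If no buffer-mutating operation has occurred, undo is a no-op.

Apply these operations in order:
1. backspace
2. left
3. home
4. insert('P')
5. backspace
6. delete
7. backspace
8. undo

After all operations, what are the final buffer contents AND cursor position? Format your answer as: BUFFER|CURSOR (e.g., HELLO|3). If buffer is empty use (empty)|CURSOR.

Answer: ZMCO|0

Derivation:
After op 1 (backspace): buf='ZMCO' cursor=0
After op 2 (left): buf='ZMCO' cursor=0
After op 3 (home): buf='ZMCO' cursor=0
After op 4 (insert('P')): buf='PZMCO' cursor=1
After op 5 (backspace): buf='ZMCO' cursor=0
After op 6 (delete): buf='MCO' cursor=0
After op 7 (backspace): buf='MCO' cursor=0
After op 8 (undo): buf='ZMCO' cursor=0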